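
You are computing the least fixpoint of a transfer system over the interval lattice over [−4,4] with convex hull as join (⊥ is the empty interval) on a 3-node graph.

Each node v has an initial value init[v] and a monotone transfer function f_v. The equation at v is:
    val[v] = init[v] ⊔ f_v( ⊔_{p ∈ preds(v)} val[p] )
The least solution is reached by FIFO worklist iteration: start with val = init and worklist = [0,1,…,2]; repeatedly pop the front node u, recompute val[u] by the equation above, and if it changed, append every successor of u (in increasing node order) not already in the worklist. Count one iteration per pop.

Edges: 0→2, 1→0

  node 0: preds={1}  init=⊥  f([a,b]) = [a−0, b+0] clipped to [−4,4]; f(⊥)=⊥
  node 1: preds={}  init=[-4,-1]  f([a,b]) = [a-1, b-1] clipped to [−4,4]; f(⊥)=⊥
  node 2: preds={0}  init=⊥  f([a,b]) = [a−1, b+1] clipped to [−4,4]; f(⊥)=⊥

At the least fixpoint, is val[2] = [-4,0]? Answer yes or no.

Worklist (3 pops):
  #1 pop 0: in=[-4,-1] → [-4,-1] (was ⊥); enqueue []
  #2 pop 1: in=⊥ → [-4,-1] (no change)
  #3 pop 2: in=[-4,-1] → [-4,0] (was ⊥); enqueue []

Fixpoint:
  val[0] = [-4,-1]
  val[1] = [-4,-1]
  val[2] = [-4,0]

yes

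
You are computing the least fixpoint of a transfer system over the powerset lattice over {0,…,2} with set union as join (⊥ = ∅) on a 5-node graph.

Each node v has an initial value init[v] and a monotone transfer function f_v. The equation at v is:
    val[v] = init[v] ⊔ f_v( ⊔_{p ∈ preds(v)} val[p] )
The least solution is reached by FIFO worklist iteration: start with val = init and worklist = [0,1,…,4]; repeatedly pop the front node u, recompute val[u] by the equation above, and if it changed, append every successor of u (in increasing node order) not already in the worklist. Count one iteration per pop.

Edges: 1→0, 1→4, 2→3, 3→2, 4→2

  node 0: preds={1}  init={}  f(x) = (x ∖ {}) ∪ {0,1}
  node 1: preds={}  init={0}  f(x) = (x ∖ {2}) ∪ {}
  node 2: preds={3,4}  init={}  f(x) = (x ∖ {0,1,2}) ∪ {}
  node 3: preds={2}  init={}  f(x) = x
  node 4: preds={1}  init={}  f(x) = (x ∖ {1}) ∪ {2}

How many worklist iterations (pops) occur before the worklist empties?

6

Iteration log — 6 steps:
  step 1. node 0  ⊔preds={0}  new={0,1}  old={}  +wl: 
  step 2. node 1  ⊔preds={}  new={0}  stable
  step 3. node 2  ⊔preds={}  new={}  stable
  step 4. node 3  ⊔preds={}  new={}  stable
  step 5. node 4  ⊔preds={0}  new={0,2}  old={}  +wl: 2
  step 6. node 2  ⊔preds={0,2}  new={}  stable

Least fixpoint reached:
  node 0: {0,1}
  node 1: {0}
  node 2: {}
  node 3: {}
  node 4: {0,2}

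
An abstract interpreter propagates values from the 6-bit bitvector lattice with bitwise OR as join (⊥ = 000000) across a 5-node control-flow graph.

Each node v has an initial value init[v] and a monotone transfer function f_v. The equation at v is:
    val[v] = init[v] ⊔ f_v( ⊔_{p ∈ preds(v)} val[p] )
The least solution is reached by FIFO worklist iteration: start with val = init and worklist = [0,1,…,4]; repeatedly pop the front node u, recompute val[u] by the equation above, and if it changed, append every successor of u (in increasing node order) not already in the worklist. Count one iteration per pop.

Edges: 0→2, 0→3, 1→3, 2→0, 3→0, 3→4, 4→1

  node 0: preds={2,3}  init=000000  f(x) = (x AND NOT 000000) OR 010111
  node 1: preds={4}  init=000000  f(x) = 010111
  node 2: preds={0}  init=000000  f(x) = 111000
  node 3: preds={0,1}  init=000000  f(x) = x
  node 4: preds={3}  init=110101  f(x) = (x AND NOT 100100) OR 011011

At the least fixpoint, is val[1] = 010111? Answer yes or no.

Worklist (11 pops):
  #1 pop 0: in=000000 → 010111 (was 000000); enqueue []
  #2 pop 1: in=110101 → 010111 (was 000000); enqueue []
  #3 pop 2: in=010111 → 111000 (was 000000); enqueue [0]
  #4 pop 3: in=010111 → 010111 (was 000000); enqueue []
  #5 pop 4: in=010111 → 111111 (was 110101); enqueue [1]
  #6 pop 0: in=111111 → 111111 (was 010111); enqueue [2,3]
  #7 pop 1: in=111111 → 010111 (no change)
  #8 pop 2: in=111111 → 111000 (no change)
  #9 pop 3: in=111111 → 111111 (was 010111); enqueue [0,4]
  #10 pop 0: in=111111 → 111111 (no change)
  #11 pop 4: in=111111 → 111111 (no change)

Fixpoint:
  val[0] = 111111
  val[1] = 010111
  val[2] = 111000
  val[3] = 111111
  val[4] = 111111

yes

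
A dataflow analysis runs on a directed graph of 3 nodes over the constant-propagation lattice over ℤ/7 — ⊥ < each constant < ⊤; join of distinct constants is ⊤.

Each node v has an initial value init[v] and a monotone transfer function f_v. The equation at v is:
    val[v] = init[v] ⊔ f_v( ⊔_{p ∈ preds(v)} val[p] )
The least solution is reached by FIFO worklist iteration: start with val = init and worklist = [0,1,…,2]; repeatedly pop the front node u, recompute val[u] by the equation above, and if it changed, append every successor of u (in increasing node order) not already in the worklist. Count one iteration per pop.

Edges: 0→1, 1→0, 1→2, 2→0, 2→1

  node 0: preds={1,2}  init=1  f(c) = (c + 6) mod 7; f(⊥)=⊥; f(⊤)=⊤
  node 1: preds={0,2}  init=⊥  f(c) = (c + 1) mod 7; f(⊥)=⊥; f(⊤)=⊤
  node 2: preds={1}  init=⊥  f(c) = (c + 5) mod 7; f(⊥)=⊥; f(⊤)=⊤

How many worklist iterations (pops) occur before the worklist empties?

Trace (9 dequeues):
  [1] u=0 | in ⊥ | out 1 | ==
  [2] u=1 | in 1 | out 2 | prev ⊥ | push {0}
  [3] u=2 | in 2 | out 0 | prev ⊥ | push {1}
  [4] u=0 | in ⊤ | out ⊤ | prev 1 | push {}
  [5] u=1 | in ⊤ | out ⊤ | prev 2 | push {0,2}
  [6] u=0 | in ⊤ | out ⊤ | ==
  [7] u=2 | in ⊤ | out ⊤ | prev 0 | push {0,1}
  [8] u=0 | in ⊤ | out ⊤ | ==
  [9] u=1 | in ⊤ | out ⊤ | ==

Converged values:
  [0] ⊤
  [1] ⊤
  [2] ⊤

9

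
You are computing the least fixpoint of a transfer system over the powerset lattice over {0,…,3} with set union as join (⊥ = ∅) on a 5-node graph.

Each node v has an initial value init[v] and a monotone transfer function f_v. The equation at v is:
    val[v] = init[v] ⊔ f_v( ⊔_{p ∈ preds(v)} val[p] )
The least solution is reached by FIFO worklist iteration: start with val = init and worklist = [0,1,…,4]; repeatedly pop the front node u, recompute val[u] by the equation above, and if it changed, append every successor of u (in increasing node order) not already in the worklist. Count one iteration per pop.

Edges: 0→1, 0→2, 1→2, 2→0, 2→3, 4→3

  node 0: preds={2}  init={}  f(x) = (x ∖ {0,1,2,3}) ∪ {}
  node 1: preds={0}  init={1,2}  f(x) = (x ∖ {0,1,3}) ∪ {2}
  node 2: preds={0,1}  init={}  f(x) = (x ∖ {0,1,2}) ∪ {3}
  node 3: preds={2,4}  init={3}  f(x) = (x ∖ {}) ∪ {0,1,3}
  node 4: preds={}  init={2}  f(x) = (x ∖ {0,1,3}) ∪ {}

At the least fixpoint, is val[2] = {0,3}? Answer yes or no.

no

Worklist (6 pops):
  #1 pop 0: in={} → {} (no change)
  #2 pop 1: in={} → {1,2} (no change)
  #3 pop 2: in={1,2} → {3} (was {}); enqueue [0]
  #4 pop 3: in={2,3} → {0,1,2,3} (was {3}); enqueue []
  #5 pop 4: in={} → {2} (no change)
  #6 pop 0: in={3} → {} (no change)

Fixpoint:
  val[0] = {}
  val[1] = {1,2}
  val[2] = {3}
  val[3] = {0,1,2,3}
  val[4] = {2}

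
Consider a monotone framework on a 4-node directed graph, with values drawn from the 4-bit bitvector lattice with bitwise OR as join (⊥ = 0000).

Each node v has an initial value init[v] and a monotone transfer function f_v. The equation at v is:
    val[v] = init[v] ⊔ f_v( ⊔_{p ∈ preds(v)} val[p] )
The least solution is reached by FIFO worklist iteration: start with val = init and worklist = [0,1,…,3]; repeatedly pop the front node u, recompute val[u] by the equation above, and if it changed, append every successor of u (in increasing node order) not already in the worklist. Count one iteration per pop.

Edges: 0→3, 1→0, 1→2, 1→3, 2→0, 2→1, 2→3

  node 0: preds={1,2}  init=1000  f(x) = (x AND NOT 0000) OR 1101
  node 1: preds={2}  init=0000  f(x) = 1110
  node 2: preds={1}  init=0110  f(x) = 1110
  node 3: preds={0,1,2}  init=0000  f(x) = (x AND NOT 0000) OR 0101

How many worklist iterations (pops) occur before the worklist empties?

Iteration log — 6 steps:
  step 1. node 0  ⊔preds=0110  new=1111  old=1000  +wl: 
  step 2. node 1  ⊔preds=0110  new=1110  old=0000  +wl: 0
  step 3. node 2  ⊔preds=1110  new=1110  old=0110  +wl: 1
  step 4. node 3  ⊔preds=1111  new=1111  old=0000  +wl: 
  step 5. node 0  ⊔preds=1110  new=1111  stable
  step 6. node 1  ⊔preds=1110  new=1110  stable

Least fixpoint reached:
  node 0: 1111
  node 1: 1110
  node 2: 1110
  node 3: 1111

6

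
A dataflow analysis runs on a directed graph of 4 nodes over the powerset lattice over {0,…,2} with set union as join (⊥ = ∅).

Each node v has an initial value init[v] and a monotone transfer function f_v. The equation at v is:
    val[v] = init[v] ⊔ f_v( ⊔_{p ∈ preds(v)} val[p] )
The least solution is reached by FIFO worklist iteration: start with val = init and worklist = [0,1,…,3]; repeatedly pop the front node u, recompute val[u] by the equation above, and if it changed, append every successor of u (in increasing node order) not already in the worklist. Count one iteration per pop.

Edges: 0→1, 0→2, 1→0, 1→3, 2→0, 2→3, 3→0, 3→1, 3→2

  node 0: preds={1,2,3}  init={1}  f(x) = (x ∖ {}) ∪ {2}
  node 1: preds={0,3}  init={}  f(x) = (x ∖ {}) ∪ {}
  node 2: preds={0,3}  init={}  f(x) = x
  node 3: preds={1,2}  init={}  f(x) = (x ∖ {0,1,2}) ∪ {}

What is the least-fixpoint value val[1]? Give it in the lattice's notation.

{1,2}

Trace (5 dequeues):
  [1] u=0 | in {} | out {1,2} | prev {1} | push {}
  [2] u=1 | in {1,2} | out {1,2} | prev {} | push {0}
  [3] u=2 | in {1,2} | out {1,2} | prev {} | push {}
  [4] u=3 | in {1,2} | out {} | ==
  [5] u=0 | in {1,2} | out {1,2} | ==

Converged values:
  [0] {1,2}
  [1] {1,2}
  [2] {1,2}
  [3] {}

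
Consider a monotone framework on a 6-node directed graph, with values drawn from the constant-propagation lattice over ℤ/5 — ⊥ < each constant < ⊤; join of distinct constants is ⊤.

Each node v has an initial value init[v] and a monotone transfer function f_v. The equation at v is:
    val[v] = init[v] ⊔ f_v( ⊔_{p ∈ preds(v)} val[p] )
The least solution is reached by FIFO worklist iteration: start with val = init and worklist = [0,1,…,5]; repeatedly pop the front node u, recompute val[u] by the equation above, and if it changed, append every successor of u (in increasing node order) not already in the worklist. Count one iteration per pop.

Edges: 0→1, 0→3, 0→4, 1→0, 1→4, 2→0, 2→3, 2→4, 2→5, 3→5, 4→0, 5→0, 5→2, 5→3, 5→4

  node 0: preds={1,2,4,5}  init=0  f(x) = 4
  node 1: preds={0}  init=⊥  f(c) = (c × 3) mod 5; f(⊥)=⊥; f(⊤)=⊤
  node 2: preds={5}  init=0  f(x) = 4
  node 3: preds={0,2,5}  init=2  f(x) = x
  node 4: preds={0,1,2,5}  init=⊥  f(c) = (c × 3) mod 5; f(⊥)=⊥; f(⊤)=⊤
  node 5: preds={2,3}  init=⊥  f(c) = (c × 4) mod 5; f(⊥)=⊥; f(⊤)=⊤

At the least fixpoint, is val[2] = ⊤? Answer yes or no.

yes

Worklist (10 pops):
  #1 pop 0: in=0 → ⊤ (was 0); enqueue []
  #2 pop 1: in=⊤ → ⊤ (was ⊥); enqueue [0]
  #3 pop 2: in=⊥ → ⊤ (was 0); enqueue []
  #4 pop 3: in=⊤ → ⊤ (was 2); enqueue []
  #5 pop 4: in=⊤ → ⊤ (was ⊥); enqueue []
  #6 pop 5: in=⊤ → ⊤ (was ⊥); enqueue [2,3,4]
  #7 pop 0: in=⊤ → ⊤ (no change)
  #8 pop 2: in=⊤ → ⊤ (no change)
  #9 pop 3: in=⊤ → ⊤ (no change)
  #10 pop 4: in=⊤ → ⊤ (no change)

Fixpoint:
  val[0] = ⊤
  val[1] = ⊤
  val[2] = ⊤
  val[3] = ⊤
  val[4] = ⊤
  val[5] = ⊤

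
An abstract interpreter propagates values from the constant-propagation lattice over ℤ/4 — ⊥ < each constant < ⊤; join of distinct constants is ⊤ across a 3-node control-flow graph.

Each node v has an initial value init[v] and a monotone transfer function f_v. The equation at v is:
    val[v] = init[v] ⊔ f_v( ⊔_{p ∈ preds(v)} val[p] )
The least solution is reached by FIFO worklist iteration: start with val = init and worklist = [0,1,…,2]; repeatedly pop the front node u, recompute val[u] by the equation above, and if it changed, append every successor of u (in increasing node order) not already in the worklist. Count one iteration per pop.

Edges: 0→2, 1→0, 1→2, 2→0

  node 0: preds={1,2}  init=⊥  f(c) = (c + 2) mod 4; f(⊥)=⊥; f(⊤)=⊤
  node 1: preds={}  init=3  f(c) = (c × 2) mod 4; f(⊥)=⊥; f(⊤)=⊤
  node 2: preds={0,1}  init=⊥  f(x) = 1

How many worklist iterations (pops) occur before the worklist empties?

Worklist (5 pops):
  #1 pop 0: in=3 → 1 (was ⊥); enqueue []
  #2 pop 1: in=⊥ → 3 (no change)
  #3 pop 2: in=⊤ → 1 (was ⊥); enqueue [0]
  #4 pop 0: in=⊤ → ⊤ (was 1); enqueue [2]
  #5 pop 2: in=⊤ → 1 (no change)

Fixpoint:
  val[0] = ⊤
  val[1] = 3
  val[2] = 1

5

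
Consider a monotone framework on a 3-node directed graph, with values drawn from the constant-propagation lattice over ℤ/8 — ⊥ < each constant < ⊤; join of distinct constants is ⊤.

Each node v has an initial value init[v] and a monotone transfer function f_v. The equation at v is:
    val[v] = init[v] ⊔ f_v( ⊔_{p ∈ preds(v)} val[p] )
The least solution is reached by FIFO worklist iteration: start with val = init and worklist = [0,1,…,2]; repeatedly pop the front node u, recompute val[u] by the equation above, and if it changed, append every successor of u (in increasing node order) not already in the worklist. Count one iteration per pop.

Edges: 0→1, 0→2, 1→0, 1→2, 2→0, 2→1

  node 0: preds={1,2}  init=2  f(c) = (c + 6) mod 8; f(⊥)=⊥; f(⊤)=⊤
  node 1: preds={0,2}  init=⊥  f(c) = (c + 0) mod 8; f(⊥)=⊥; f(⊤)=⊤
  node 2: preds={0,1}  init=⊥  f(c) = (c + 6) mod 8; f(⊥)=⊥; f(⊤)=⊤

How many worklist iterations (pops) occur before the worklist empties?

Iteration log — 8 steps:
  step 1. node 0  ⊔preds=⊥  new=2  stable
  step 2. node 1  ⊔preds=2  new=2  old=⊥  +wl: 0
  step 3. node 2  ⊔preds=2  new=0  old=⊥  +wl: 1
  step 4. node 0  ⊔preds=⊤  new=⊤  old=2  +wl: 2
  step 5. node 1  ⊔preds=⊤  new=⊤  old=2  +wl: 0
  step 6. node 2  ⊔preds=⊤  new=⊤  old=0  +wl: 1
  step 7. node 0  ⊔preds=⊤  new=⊤  stable
  step 8. node 1  ⊔preds=⊤  new=⊤  stable

Least fixpoint reached:
  node 0: ⊤
  node 1: ⊤
  node 2: ⊤

8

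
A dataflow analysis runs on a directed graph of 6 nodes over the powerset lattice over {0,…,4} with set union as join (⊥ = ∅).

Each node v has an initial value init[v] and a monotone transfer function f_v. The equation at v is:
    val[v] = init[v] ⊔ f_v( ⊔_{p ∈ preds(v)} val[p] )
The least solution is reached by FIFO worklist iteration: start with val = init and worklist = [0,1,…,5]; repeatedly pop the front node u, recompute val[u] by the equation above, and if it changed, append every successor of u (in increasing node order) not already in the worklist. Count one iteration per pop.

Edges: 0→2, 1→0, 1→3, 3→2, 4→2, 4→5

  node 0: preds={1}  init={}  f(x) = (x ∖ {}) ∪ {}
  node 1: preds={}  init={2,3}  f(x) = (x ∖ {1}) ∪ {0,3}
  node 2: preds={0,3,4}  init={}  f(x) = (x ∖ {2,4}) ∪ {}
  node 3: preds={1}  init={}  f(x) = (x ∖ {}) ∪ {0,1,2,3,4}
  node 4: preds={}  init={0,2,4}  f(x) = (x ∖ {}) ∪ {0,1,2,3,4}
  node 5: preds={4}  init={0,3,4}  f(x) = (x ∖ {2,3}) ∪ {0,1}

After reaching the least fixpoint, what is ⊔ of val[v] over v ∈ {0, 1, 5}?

{0,1,2,3,4}

Iteration log — 8 steps:
  step 1. node 0  ⊔preds={2,3}  new={2,3}  old={}  +wl: 
  step 2. node 1  ⊔preds={}  new={0,2,3}  old={2,3}  +wl: 0
  step 3. node 2  ⊔preds={0,2,3,4}  new={0,3}  old={}  +wl: 
  step 4. node 3  ⊔preds={0,2,3}  new={0,1,2,3,4}  old={}  +wl: 2
  step 5. node 4  ⊔preds={}  new={0,1,2,3,4}  old={0,2,4}  +wl: 
  step 6. node 5  ⊔preds={0,1,2,3,4}  new={0,1,3,4}  old={0,3,4}  +wl: 
  step 7. node 0  ⊔preds={0,2,3}  new={0,2,3}  old={2,3}  +wl: 
  step 8. node 2  ⊔preds={0,1,2,3,4}  new={0,1,3}  old={0,3}  +wl: 

Least fixpoint reached:
  node 0: {0,2,3}
  node 1: {0,2,3}
  node 2: {0,1,3}
  node 3: {0,1,2,3,4}
  node 4: {0,1,2,3,4}
  node 5: {0,1,3,4}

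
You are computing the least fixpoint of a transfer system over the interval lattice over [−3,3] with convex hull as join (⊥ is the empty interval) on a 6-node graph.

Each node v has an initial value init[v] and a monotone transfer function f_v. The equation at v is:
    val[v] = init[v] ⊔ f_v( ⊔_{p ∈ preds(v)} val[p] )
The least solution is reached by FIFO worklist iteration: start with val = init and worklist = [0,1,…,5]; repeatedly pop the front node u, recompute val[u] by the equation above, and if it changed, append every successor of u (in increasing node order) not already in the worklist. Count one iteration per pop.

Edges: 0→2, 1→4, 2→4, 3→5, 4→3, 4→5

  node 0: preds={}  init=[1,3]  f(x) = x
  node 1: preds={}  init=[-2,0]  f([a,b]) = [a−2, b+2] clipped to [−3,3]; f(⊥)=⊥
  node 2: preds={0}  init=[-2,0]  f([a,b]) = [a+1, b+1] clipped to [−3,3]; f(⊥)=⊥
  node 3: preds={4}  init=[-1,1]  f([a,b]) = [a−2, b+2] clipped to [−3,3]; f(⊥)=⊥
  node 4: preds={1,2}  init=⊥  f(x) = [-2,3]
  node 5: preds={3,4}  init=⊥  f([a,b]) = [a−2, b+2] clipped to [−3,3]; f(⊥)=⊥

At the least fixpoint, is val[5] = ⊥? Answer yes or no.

no

Iteration log — 8 steps:
  step 1. node 0  ⊔preds=⊥  new=[1,3]  stable
  step 2. node 1  ⊔preds=⊥  new=[-2,0]  stable
  step 3. node 2  ⊔preds=[1,3]  new=[-2,3]  old=[-2,0]  +wl: 
  step 4. node 3  ⊔preds=⊥  new=[-1,1]  stable
  step 5. node 4  ⊔preds=[-2,3]  new=[-2,3]  old=⊥  +wl: 3
  step 6. node 5  ⊔preds=[-2,3]  new=[-3,3]  old=⊥  +wl: 
  step 7. node 3  ⊔preds=[-2,3]  new=[-3,3]  old=[-1,1]  +wl: 5
  step 8. node 5  ⊔preds=[-3,3]  new=[-3,3]  stable

Least fixpoint reached:
  node 0: [1,3]
  node 1: [-2,0]
  node 2: [-2,3]
  node 3: [-3,3]
  node 4: [-2,3]
  node 5: [-3,3]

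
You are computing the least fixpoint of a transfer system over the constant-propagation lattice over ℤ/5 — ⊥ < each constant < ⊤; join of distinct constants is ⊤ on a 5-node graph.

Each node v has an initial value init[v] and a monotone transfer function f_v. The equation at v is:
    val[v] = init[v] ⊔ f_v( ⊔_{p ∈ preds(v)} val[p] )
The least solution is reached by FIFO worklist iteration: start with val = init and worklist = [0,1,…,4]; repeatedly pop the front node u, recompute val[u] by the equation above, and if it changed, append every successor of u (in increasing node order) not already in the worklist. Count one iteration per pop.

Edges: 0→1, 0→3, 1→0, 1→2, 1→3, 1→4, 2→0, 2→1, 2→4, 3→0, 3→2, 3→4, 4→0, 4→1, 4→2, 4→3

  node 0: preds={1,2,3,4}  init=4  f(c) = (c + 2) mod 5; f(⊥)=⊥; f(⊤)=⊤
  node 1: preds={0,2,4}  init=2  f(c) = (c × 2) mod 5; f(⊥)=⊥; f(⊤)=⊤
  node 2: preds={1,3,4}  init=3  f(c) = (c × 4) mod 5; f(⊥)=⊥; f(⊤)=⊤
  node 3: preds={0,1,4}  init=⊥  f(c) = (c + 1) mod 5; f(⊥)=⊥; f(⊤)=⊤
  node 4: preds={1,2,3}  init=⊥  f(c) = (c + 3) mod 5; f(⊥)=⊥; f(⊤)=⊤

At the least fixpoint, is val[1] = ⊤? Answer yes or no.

Iteration log — 9 steps:
  step 1. node 0  ⊔preds=⊤  new=⊤  old=4  +wl: 
  step 2. node 1  ⊔preds=⊤  new=⊤  old=2  +wl: 0
  step 3. node 2  ⊔preds=⊤  new=⊤  old=3  +wl: 1
  step 4. node 3  ⊔preds=⊤  new=⊤  old=⊥  +wl: 2
  step 5. node 4  ⊔preds=⊤  new=⊤  old=⊥  +wl: 3
  step 6. node 0  ⊔preds=⊤  new=⊤  stable
  step 7. node 1  ⊔preds=⊤  new=⊤  stable
  step 8. node 2  ⊔preds=⊤  new=⊤  stable
  step 9. node 3  ⊔preds=⊤  new=⊤  stable

Least fixpoint reached:
  node 0: ⊤
  node 1: ⊤
  node 2: ⊤
  node 3: ⊤
  node 4: ⊤

yes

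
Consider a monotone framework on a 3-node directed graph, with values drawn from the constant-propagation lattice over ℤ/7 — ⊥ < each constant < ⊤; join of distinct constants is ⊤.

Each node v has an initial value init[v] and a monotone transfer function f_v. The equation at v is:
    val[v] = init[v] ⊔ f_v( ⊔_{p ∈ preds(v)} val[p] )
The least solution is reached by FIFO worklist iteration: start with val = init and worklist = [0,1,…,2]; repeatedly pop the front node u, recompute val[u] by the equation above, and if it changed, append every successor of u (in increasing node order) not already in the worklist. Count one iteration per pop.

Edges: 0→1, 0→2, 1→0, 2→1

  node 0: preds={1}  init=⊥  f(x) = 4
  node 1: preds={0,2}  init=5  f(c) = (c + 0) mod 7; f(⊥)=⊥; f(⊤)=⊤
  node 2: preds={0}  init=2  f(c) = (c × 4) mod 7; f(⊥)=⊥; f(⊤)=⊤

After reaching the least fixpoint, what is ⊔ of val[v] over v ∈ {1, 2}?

⊤

Iteration log — 4 steps:
  step 1. node 0  ⊔preds=5  new=4  old=⊥  +wl: 
  step 2. node 1  ⊔preds=⊤  new=⊤  old=5  +wl: 0
  step 3. node 2  ⊔preds=4  new=2  stable
  step 4. node 0  ⊔preds=⊤  new=4  stable

Least fixpoint reached:
  node 0: 4
  node 1: ⊤
  node 2: 2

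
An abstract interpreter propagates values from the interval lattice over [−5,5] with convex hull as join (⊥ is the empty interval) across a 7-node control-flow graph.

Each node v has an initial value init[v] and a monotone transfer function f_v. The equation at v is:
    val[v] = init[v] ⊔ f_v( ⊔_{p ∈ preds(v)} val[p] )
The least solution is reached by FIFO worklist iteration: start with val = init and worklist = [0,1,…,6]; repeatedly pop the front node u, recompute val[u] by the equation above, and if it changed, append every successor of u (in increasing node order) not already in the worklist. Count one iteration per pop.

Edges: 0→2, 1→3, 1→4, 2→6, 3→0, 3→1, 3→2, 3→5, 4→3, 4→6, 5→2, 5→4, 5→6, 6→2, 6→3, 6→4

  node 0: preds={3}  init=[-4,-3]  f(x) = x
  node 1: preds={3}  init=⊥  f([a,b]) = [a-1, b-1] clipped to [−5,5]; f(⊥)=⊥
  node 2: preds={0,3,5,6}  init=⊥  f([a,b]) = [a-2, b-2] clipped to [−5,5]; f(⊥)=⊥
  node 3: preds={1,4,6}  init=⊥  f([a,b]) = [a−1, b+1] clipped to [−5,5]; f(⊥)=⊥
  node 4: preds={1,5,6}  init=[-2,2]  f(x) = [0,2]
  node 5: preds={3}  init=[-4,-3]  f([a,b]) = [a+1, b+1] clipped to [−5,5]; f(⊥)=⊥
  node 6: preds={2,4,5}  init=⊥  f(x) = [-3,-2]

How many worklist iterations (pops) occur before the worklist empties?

19

Trace (19 dequeues):
  [1] u=0 | in ⊥ | out [-4,-3] | ==
  [2] u=1 | in ⊥ | out ⊥ | ==
  [3] u=2 | in [-4,-3] | out [-5,-5] | prev ⊥ | push {}
  [4] u=3 | in [-2,2] | out [-3,3] | prev ⊥ | push {0,1,2}
  [5] u=4 | in [-4,-3] | out [-2,2] | ==
  [6] u=5 | in [-3,3] | out [-4,4] | prev [-4,-3] | push {4}
  [7] u=6 | in [-5,4] | out [-3,-2] | prev ⊥ | push {3}
  [8] u=0 | in [-3,3] | out [-4,3] | prev [-4,-3] | push {}
  [9] u=1 | in [-3,3] | out [-4,2] | prev ⊥ | push {}
  [10] u=2 | in [-4,4] | out [-5,2] | prev [-5,-5] | push {6}
  [11] u=4 | in [-4,4] | out [-2,2] | ==
  [12] u=3 | in [-4,2] | out [-5,3] | prev [-3,3] | push {0,1,2,5}
  [13] u=6 | in [-5,4] | out [-3,-2] | ==
  [14] u=0 | in [-5,3] | out [-5,3] | prev [-4,3] | push {}
  [15] u=1 | in [-5,3] | out [-5,2] | prev [-4,2] | push {3,4}
  [16] u=2 | in [-5,4] | out [-5,2] | ==
  [17] u=5 | in [-5,3] | out [-4,4] | ==
  [18] u=3 | in [-5,2] | out [-5,3] | ==
  [19] u=4 | in [-5,4] | out [-2,2] | ==

Converged values:
  [0] [-5,3]
  [1] [-5,2]
  [2] [-5,2]
  [3] [-5,3]
  [4] [-2,2]
  [5] [-4,4]
  [6] [-3,-2]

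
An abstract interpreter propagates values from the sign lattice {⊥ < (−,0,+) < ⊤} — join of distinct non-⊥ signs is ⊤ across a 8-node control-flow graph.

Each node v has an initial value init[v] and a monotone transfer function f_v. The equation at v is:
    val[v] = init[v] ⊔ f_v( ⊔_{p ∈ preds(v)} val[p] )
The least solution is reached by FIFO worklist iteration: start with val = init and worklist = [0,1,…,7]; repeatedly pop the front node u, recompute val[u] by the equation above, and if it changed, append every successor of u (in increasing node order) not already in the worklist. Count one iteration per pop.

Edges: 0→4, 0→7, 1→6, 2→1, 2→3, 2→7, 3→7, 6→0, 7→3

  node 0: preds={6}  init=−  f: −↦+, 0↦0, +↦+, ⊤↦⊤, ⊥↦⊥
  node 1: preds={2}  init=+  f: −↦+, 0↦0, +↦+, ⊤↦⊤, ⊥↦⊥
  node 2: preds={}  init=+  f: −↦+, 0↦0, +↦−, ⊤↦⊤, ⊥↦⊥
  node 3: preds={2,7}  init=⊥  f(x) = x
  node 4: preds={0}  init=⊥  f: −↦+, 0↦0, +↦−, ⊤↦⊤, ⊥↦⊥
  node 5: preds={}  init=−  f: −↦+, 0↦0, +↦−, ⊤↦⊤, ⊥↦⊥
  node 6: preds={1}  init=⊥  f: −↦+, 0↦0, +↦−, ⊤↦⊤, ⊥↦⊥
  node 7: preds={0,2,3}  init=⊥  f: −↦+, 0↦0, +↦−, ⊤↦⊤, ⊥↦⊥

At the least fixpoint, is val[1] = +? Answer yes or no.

Worklist (12 pops):
  #1 pop 0: in=⊥ → − (no change)
  #2 pop 1: in=+ → + (no change)
  #3 pop 2: in=⊥ → + (no change)
  #4 pop 3: in=+ → + (was ⊥); enqueue []
  #5 pop 4: in=− → + (was ⊥); enqueue []
  #6 pop 5: in=⊥ → − (no change)
  #7 pop 6: in=+ → − (was ⊥); enqueue [0]
  #8 pop 7: in=⊤ → ⊤ (was ⊥); enqueue [3]
  #9 pop 0: in=− → ⊤ (was −); enqueue [4,7]
  #10 pop 3: in=⊤ → ⊤ (was +); enqueue []
  #11 pop 4: in=⊤ → ⊤ (was +); enqueue []
  #12 pop 7: in=⊤ → ⊤ (no change)

Fixpoint:
  val[0] = ⊤
  val[1] = +
  val[2] = +
  val[3] = ⊤
  val[4] = ⊤
  val[5] = −
  val[6] = −
  val[7] = ⊤

yes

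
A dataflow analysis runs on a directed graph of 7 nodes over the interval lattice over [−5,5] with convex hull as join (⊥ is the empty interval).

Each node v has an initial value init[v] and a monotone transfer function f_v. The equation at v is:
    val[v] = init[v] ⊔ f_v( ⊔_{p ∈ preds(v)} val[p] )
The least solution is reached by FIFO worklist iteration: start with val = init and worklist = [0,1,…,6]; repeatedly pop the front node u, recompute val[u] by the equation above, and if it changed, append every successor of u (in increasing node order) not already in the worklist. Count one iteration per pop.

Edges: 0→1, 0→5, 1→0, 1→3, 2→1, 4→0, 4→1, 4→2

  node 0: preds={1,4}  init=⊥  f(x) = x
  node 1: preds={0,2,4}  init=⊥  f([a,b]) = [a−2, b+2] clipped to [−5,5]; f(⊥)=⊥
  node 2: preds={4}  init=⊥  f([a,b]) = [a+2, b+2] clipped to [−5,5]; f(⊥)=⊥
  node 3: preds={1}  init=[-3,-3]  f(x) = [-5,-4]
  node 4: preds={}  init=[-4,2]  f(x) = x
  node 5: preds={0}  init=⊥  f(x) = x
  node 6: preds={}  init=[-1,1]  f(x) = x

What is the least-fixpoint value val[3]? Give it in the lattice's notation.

[-5,-3]

Trace (14 dequeues):
  [1] u=0 | in [-4,2] | out [-4,2] | prev ⊥ | push {}
  [2] u=1 | in [-4,2] | out [-5,4] | prev ⊥ | push {0}
  [3] u=2 | in [-4,2] | out [-2,4] | prev ⊥ | push {1}
  [4] u=3 | in [-5,4] | out [-5,-3] | prev [-3,-3] | push {}
  [5] u=4 | in ⊥ | out [-4,2] | ==
  [6] u=5 | in [-4,2] | out [-4,2] | prev ⊥ | push {}
  [7] u=6 | in ⊥ | out [-1,1] | ==
  [8] u=0 | in [-5,4] | out [-5,4] | prev [-4,2] | push {5}
  [9] u=1 | in [-5,4] | out [-5,5] | prev [-5,4] | push {0,3}
  [10] u=5 | in [-5,4] | out [-5,4] | prev [-4,2] | push {}
  [11] u=0 | in [-5,5] | out [-5,5] | prev [-5,4] | push {1,5}
  [12] u=3 | in [-5,5] | out [-5,-3] | ==
  [13] u=1 | in [-5,5] | out [-5,5] | ==
  [14] u=5 | in [-5,5] | out [-5,5] | prev [-5,4] | push {}

Converged values:
  [0] [-5,5]
  [1] [-5,5]
  [2] [-2,4]
  [3] [-5,-3]
  [4] [-4,2]
  [5] [-5,5]
  [6] [-1,1]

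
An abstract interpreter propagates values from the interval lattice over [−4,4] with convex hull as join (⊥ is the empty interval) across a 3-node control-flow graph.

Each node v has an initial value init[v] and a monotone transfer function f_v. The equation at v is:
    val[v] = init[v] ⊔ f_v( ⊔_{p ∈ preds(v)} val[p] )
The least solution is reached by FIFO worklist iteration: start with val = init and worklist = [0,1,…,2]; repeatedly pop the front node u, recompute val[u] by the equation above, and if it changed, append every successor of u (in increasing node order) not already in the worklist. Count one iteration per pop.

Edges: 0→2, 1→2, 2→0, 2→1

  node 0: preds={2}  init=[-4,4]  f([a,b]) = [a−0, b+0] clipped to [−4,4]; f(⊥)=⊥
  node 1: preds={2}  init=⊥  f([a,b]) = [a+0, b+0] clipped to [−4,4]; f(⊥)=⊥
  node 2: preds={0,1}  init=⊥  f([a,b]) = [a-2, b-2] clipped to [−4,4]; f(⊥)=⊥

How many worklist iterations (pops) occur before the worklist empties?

Worklist (6 pops):
  #1 pop 0: in=⊥ → [-4,4] (no change)
  #2 pop 1: in=⊥ → ⊥ (no change)
  #3 pop 2: in=[-4,4] → [-4,2] (was ⊥); enqueue [0,1]
  #4 pop 0: in=[-4,2] → [-4,4] (no change)
  #5 pop 1: in=[-4,2] → [-4,2] (was ⊥); enqueue [2]
  #6 pop 2: in=[-4,4] → [-4,2] (no change)

Fixpoint:
  val[0] = [-4,4]
  val[1] = [-4,2]
  val[2] = [-4,2]

6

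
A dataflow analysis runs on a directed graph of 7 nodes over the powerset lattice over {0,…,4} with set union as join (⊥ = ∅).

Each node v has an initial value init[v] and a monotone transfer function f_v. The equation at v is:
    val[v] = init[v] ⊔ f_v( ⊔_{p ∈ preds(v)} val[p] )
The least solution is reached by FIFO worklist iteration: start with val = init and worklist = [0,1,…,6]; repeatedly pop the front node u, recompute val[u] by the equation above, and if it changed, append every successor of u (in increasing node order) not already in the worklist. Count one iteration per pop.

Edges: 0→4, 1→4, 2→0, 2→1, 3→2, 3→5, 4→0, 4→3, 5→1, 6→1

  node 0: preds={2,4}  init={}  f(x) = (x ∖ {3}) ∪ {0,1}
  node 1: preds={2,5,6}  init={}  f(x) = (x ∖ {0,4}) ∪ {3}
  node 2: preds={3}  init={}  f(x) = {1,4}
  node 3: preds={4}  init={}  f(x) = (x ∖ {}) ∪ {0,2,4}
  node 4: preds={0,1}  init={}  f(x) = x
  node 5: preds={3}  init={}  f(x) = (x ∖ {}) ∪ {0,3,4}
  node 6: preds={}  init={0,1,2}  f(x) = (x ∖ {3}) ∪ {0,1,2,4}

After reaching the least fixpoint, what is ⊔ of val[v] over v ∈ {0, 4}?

Iteration log — 17 steps:
  step 1. node 0  ⊔preds={}  new={0,1}  old={}  +wl: 
  step 2. node 1  ⊔preds={0,1,2}  new={1,2,3}  old={}  +wl: 
  step 3. node 2  ⊔preds={}  new={1,4}  old={}  +wl: 0,1
  step 4. node 3  ⊔preds={}  new={0,2,4}  old={}  +wl: 2
  step 5. node 4  ⊔preds={0,1,2,3}  new={0,1,2,3}  old={}  +wl: 3
  step 6. node 5  ⊔preds={0,2,4}  new={0,2,3,4}  old={}  +wl: 
  step 7. node 6  ⊔preds={}  new={0,1,2,4}  old={0,1,2}  +wl: 
  step 8. node 0  ⊔preds={0,1,2,3,4}  new={0,1,2,4}  old={0,1}  +wl: 4
  step 9. node 1  ⊔preds={0,1,2,3,4}  new={1,2,3}  stable
  step 10. node 2  ⊔preds={0,2,4}  new={1,4}  stable
  step 11. node 3  ⊔preds={0,1,2,3}  new={0,1,2,3,4}  old={0,2,4}  +wl: 2,5
  step 12. node 4  ⊔preds={0,1,2,3,4}  new={0,1,2,3,4}  old={0,1,2,3}  +wl: 0,3
  step 13. node 2  ⊔preds={0,1,2,3,4}  new={1,4}  stable
  step 14. node 5  ⊔preds={0,1,2,3,4}  new={0,1,2,3,4}  old={0,2,3,4}  +wl: 1
  step 15. node 0  ⊔preds={0,1,2,3,4}  new={0,1,2,4}  stable
  step 16. node 3  ⊔preds={0,1,2,3,4}  new={0,1,2,3,4}  stable
  step 17. node 1  ⊔preds={0,1,2,3,4}  new={1,2,3}  stable

Least fixpoint reached:
  node 0: {0,1,2,4}
  node 1: {1,2,3}
  node 2: {1,4}
  node 3: {0,1,2,3,4}
  node 4: {0,1,2,3,4}
  node 5: {0,1,2,3,4}
  node 6: {0,1,2,4}

{0,1,2,3,4}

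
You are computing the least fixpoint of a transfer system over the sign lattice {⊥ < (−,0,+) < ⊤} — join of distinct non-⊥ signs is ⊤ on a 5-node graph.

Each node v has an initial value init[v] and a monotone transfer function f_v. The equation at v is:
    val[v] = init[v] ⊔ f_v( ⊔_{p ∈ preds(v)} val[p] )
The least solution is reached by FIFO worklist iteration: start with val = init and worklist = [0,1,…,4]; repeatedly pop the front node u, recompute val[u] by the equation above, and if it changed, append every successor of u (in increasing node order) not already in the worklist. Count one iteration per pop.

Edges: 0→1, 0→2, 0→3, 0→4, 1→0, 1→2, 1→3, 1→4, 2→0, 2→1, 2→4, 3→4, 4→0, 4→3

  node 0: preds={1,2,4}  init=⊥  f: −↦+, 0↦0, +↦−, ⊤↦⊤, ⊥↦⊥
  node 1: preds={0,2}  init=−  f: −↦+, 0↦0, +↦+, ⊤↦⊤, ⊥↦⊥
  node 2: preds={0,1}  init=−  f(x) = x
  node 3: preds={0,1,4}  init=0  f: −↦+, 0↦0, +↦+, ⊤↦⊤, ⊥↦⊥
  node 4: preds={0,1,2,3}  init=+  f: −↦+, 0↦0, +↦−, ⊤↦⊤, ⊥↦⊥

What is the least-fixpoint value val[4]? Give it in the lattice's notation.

Trace (8 dequeues):
  [1] u=0 | in ⊤ | out ⊤ | prev ⊥ | push {}
  [2] u=1 | in ⊤ | out ⊤ | prev − | push {0}
  [3] u=2 | in ⊤ | out ⊤ | prev − | push {1}
  [4] u=3 | in ⊤ | out ⊤ | prev 0 | push {}
  [5] u=4 | in ⊤ | out ⊤ | prev + | push {3}
  [6] u=0 | in ⊤ | out ⊤ | ==
  [7] u=1 | in ⊤ | out ⊤ | ==
  [8] u=3 | in ⊤ | out ⊤ | ==

Converged values:
  [0] ⊤
  [1] ⊤
  [2] ⊤
  [3] ⊤
  [4] ⊤

⊤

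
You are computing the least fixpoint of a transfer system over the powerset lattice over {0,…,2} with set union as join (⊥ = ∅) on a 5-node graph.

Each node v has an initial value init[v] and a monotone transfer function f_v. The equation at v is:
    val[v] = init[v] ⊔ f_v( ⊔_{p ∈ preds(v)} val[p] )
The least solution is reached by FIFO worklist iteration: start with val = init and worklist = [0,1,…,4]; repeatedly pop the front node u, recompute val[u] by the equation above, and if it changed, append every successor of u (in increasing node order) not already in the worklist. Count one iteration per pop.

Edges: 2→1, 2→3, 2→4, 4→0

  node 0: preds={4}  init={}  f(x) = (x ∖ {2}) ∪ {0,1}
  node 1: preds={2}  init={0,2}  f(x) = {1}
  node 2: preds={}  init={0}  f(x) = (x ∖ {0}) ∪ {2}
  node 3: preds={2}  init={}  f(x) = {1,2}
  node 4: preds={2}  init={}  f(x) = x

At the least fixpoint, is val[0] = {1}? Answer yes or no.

Worklist (7 pops):
  #1 pop 0: in={} → {0,1} (was {}); enqueue []
  #2 pop 1: in={0} → {0,1,2} (was {0,2}); enqueue []
  #3 pop 2: in={} → {0,2} (was {0}); enqueue [1]
  #4 pop 3: in={0,2} → {1,2} (was {}); enqueue []
  #5 pop 4: in={0,2} → {0,2} (was {}); enqueue [0]
  #6 pop 1: in={0,2} → {0,1,2} (no change)
  #7 pop 0: in={0,2} → {0,1} (no change)

Fixpoint:
  val[0] = {0,1}
  val[1] = {0,1,2}
  val[2] = {0,2}
  val[3] = {1,2}
  val[4] = {0,2}

no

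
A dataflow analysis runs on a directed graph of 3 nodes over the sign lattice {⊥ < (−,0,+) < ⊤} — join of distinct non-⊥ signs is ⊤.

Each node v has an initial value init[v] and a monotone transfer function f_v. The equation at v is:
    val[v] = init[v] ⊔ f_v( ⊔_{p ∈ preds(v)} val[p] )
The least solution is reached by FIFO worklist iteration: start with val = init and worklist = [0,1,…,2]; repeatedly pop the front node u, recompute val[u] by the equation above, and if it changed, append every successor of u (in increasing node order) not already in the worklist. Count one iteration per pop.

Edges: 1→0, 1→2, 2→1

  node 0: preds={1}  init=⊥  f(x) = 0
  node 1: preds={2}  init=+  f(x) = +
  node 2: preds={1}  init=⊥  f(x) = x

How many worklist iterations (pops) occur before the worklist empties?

Trace (4 dequeues):
  [1] u=0 | in + | out 0 | prev ⊥ | push {}
  [2] u=1 | in ⊥ | out + | ==
  [3] u=2 | in + | out + | prev ⊥ | push {1}
  [4] u=1 | in + | out + | ==

Converged values:
  [0] 0
  [1] +
  [2] +

4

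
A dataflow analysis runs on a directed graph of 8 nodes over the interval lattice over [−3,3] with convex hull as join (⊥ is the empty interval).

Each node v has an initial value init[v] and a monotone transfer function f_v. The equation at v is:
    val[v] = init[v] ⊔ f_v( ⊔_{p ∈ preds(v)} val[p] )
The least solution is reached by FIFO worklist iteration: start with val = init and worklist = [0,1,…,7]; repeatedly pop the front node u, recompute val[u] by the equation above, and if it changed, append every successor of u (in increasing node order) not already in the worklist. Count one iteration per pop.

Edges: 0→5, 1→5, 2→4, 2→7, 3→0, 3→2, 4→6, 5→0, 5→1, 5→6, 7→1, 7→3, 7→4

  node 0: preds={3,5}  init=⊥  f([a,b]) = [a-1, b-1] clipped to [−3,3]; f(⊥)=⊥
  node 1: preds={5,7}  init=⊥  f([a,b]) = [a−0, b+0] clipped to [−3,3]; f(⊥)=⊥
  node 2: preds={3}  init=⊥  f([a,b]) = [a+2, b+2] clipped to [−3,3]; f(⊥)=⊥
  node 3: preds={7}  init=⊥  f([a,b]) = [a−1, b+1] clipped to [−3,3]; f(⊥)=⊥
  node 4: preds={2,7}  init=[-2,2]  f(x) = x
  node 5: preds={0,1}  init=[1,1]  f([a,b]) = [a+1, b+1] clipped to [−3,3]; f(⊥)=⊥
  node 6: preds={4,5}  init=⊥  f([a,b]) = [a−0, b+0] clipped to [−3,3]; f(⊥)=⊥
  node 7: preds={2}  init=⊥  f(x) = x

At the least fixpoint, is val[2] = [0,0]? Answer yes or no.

Iteration log — 15 steps:
  step 1. node 0  ⊔preds=[1,1]  new=[0,0]  old=⊥  +wl: 
  step 2. node 1  ⊔preds=[1,1]  new=[1,1]  old=⊥  +wl: 
  step 3. node 2  ⊔preds=⊥  new=⊥  stable
  step 4. node 3  ⊔preds=⊥  new=⊥  stable
  step 5. node 4  ⊔preds=⊥  new=[-2,2]  stable
  step 6. node 5  ⊔preds=[0,1]  new=[1,2]  old=[1,1]  +wl: 0,1
  step 7. node 6  ⊔preds=[-2,2]  new=[-2,2]  old=⊥  +wl: 
  step 8. node 7  ⊔preds=⊥  new=⊥  stable
  step 9. node 0  ⊔preds=[1,2]  new=[0,1]  old=[0,0]  +wl: 5
  step 10. node 1  ⊔preds=[1,2]  new=[1,2]  old=[1,1]  +wl: 
  step 11. node 5  ⊔preds=[0,2]  new=[1,3]  old=[1,2]  +wl: 0,1,6
  step 12. node 0  ⊔preds=[1,3]  new=[0,2]  old=[0,1]  +wl: 5
  step 13. node 1  ⊔preds=[1,3]  new=[1,3]  old=[1,2]  +wl: 
  step 14. node 6  ⊔preds=[-2,3]  new=[-2,3]  old=[-2,2]  +wl: 
  step 15. node 5  ⊔preds=[0,3]  new=[1,3]  stable

Least fixpoint reached:
  node 0: [0,2]
  node 1: [1,3]
  node 2: ⊥
  node 3: ⊥
  node 4: [-2,2]
  node 5: [1,3]
  node 6: [-2,3]
  node 7: ⊥

no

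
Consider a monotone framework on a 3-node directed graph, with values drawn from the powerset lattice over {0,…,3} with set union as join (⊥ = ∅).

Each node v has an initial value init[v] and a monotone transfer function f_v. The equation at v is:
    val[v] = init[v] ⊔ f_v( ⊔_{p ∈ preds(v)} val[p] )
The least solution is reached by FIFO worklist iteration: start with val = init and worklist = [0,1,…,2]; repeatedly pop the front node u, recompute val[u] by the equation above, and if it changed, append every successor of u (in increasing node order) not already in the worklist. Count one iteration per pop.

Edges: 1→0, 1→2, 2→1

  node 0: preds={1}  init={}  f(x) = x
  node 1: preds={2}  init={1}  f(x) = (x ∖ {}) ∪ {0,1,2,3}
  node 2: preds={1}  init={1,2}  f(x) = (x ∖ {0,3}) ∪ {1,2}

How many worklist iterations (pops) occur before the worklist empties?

4

Iteration log — 4 steps:
  step 1. node 0  ⊔preds={1}  new={1}  old={}  +wl: 
  step 2. node 1  ⊔preds={1,2}  new={0,1,2,3}  old={1}  +wl: 0
  step 3. node 2  ⊔preds={0,1,2,3}  new={1,2}  stable
  step 4. node 0  ⊔preds={0,1,2,3}  new={0,1,2,3}  old={1}  +wl: 

Least fixpoint reached:
  node 0: {0,1,2,3}
  node 1: {0,1,2,3}
  node 2: {1,2}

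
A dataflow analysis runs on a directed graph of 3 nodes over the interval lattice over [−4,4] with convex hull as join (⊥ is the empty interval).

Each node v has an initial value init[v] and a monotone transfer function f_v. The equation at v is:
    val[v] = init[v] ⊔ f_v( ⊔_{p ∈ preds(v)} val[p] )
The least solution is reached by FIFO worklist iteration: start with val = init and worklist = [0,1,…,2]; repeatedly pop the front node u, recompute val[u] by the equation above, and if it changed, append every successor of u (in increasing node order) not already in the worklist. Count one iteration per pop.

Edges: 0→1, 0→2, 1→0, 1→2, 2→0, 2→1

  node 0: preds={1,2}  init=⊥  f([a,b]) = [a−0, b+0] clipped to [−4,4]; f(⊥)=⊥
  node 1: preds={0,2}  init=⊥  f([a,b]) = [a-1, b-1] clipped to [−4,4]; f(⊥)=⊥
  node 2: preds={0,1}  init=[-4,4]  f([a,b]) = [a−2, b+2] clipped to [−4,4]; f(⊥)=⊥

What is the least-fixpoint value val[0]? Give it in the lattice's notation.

Iteration log — 4 steps:
  step 1. node 0  ⊔preds=[-4,4]  new=[-4,4]  old=⊥  +wl: 
  step 2. node 1  ⊔preds=[-4,4]  new=[-4,3]  old=⊥  +wl: 0
  step 3. node 2  ⊔preds=[-4,4]  new=[-4,4]  stable
  step 4. node 0  ⊔preds=[-4,4]  new=[-4,4]  stable

Least fixpoint reached:
  node 0: [-4,4]
  node 1: [-4,3]
  node 2: [-4,4]

[-4,4]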